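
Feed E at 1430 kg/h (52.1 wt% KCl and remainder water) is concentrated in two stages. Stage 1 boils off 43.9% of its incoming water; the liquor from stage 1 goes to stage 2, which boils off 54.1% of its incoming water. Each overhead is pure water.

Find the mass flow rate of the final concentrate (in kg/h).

921.4 kg/h

water in feed = 1430×0.479 = 684.97 kg/h.
After stage 1: water left = (1−0.439)×684.97 = 384.27; stream total = 1129.3 kg/h.
After stage 2: water left = (1−0.541)×384.27 = 176.38; final concentrate = 921.41 kg/h.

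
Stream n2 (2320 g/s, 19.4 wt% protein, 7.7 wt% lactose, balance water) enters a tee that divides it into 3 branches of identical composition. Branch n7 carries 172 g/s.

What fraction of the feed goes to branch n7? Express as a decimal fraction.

0.074

Fraction to n7 = 172/2320 = 0.0741.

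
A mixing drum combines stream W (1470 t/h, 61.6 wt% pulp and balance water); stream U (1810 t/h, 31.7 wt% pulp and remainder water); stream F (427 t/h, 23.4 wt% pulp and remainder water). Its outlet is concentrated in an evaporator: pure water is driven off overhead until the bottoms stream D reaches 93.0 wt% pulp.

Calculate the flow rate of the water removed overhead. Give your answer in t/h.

pulp entering = 1470×0.616 + 1810×0.317 + 427×0.234 = 1579.2 t/h.
All pulp reports to D, so D = 1579.2/0.930 = 1698.1 t/h.
Total feed = 3707 t/h; overhead = 3707 − 1698.1 = 2008.9 t/h.

2009 t/h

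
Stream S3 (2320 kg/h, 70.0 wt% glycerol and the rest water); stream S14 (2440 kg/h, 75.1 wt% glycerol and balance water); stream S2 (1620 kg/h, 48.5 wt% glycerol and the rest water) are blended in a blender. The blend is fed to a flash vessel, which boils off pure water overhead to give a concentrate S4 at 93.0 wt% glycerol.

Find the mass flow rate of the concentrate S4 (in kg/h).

4561 kg/h

glycerol entering = 2320×0.700 + 2440×0.751 + 1620×0.485 = 4242.1 kg/h.
All glycerol reports to S4, so S4 = 4242.1/0.930 = 4561.4 kg/h.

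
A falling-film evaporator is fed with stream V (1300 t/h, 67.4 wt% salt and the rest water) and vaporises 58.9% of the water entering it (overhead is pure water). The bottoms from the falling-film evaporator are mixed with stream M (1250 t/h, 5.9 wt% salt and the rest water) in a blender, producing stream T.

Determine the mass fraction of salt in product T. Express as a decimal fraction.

0.4130

Vapour removed = 0.589×0.326×1300 = 249.62 t/h; concentrate = 1050.4 t/h.
salt reaching the mixer = 876.2 (from concentrate) + 1250×0.059 = 949.95 t/h.
Product flow = 1050.4 + 1250 = 2300.4 t/h; salt fraction = 0.4130.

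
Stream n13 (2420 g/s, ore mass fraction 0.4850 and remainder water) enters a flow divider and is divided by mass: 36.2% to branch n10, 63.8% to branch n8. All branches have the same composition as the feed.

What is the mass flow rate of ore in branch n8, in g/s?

Branch n8 total = 0.638×2420 = 1544 g/s.
ore in n8 = 0.485×1544 = 748.82 g/s.

748.8 g/s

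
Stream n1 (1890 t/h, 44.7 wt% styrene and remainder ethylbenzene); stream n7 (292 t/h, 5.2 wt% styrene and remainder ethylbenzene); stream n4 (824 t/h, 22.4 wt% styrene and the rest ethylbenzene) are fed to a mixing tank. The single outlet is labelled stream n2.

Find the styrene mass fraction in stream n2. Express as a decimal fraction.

Total flow out = 1890 + 292 + 824 = 3006 t/h.
styrene in = 1890×0.447 + 292×0.052 + 824×0.224 = 1044.6 t/h.
styrene mass fraction in n2 = 1044.6/3006 = 0.348.

0.348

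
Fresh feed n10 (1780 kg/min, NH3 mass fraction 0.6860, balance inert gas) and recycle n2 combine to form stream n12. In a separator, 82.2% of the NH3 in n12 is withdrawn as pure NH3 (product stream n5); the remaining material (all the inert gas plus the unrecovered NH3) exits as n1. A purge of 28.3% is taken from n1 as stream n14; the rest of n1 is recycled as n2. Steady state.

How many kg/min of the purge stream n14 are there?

629.4 kg/min

inert gas enters only via n10 and leaves only via the purge: 1780×0.314 = 0.283×(inert gas in n1), and the separator passes all inert gas, so inert gas in n12 = inert gas in n1 = 1975 kg/min.
NH3 in n12: m_A = 1780×0.686 + (1−0.283)·(1−0.822)·m_A, so m_A = 1221.1/0.8724 = 1399.7 kg/min.
n1 = (1−0.822)×1399.7 + 1975 = 2224.1 kg/min.
Purge n14 = 0.283×2224.1 = 629.43 kg/min.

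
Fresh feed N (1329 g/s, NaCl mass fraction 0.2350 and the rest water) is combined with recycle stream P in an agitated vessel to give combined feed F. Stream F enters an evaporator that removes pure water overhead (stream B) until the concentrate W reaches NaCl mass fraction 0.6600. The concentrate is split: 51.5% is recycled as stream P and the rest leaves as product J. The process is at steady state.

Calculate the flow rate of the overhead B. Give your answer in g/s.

855.8 g/s

Overall NaCl balance (none leaves overhead): NaCl in fresh feed = NaCl in product, i.e. 1329×0.235 = (1−0.515)·W·0.660.
W = 312.31/(0.660×0.485) = 975.68 g/s.
Recycle P = 0.515×975.68 = 502.47 g/s.
Combined feed F = 1329 + 502.47 = 1831.5 g/s.
Overhead B = F − W = 1831.5 − 975.68 = 855.8 g/s.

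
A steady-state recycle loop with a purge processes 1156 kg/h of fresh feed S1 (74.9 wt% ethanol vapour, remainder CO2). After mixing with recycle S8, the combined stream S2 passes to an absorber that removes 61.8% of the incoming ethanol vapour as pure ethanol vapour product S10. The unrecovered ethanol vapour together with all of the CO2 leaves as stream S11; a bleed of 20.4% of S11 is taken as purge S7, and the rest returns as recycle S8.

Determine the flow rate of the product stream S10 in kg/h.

ethanol vapour in S2: m_A = 1156×0.749 + (1−0.204)·(1−0.618)·m_A, so m_A = 865.84/0.6959 = 1244.2 kg/h.
Product S10 = 0.618×1244.2 = 768.89 kg/h.

768.9 kg/h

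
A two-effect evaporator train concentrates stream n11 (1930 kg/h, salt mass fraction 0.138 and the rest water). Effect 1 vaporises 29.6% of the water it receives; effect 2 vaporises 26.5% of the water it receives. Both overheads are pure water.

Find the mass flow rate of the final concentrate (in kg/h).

water in feed = 1930×0.862 = 1663.7 kg/h.
After stage 1: water left = (1−0.296)×1663.7 = 1171.2; stream total = 1437.6 kg/h.
After stage 2: water left = (1−0.265)×1171.2 = 860.84; final concentrate = 1127.2 kg/h.

1127 kg/h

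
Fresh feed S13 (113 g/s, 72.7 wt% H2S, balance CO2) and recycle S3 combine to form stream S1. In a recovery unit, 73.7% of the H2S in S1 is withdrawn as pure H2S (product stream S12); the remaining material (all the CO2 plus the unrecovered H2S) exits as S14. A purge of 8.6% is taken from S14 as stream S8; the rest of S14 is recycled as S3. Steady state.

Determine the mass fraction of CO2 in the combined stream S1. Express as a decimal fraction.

0.768

CO2 enters only via S13 and leaves only via the purge: 113×0.273 = 0.086×(CO2 in S14), and the recovery unit passes all CO2, so CO2 in S1 = CO2 in S14 = 358.71 g/s.
H2S in S1: m_A = 113×0.727 + (1−0.086)·(1−0.737)·m_A, so m_A = 82.151/0.7596 = 108.15 g/s.
S1 = 108.15 + 358.71 = 466.86 g/s.
CO2 fraction in S1 = 358.71/466.86 = 0.768.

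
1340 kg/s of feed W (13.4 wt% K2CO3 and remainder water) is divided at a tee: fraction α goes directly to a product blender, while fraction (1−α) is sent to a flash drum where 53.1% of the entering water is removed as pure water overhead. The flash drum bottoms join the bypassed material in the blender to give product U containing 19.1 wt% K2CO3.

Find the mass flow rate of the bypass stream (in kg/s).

All 1340×0.134 = 179.56 kg/s of K2CO3 reaches U, so U = 179.56/0.191 = 940.1 kg/s and vapour = 399.9 kg/s.
The evaporator receives (1−α)·1340 of feed at 0.866 water and removes 0.531 of that water:
0.531×0.866×(1−α)×1340 = 399.9
(1−α) = 399.9/616.19 = 0.6490;  α = 0.3510.
Bypass flow = 0.3510×1340 = 470.37 kg/s.

470.4 kg/s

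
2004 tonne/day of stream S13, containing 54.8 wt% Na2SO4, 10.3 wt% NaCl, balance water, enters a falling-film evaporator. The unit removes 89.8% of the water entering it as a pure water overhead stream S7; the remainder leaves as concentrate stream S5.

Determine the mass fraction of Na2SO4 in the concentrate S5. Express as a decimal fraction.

0.798

Na2SO4 is not removed: 2004×0.548 = 1098.2 tonne/day of Na2SO4 enters S5.
water entering = 2004×0.349 = 699.4 tonne/day; overhead removed = 0.898×699.4 = 628.06 tonne/day.
Concentrate = 2004 − 628.06 = 1375.9 tonne/day.
Mass fraction = 1098.2/1375.9 = 0.798.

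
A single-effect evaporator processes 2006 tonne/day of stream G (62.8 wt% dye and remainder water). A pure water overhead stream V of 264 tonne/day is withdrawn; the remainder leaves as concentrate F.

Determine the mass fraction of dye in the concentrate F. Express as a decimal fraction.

0.723

dye is not removed: 2006×0.628 = 1259.8 tonne/day of dye enters F.
Concentrate = 2006 − 264 = 1742 tonne/day.
Mass fraction = 1259.8/1742 = 0.723.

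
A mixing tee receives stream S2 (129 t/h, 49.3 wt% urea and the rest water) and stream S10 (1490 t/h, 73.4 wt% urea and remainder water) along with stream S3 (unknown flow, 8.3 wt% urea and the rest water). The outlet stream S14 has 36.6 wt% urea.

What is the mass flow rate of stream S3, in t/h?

Let S3 be the unknown flow. Total out = 1619 + S3.
urea balance: 1157.3 + 0.083·S3 = 0.366·(1619 + S3)
(0.083 − 0.366)·S3 = 0.366×1619 − 1157.3 = -564.7
S3 = -564.7 / -0.283 = 1995.4 t/h

1995 t/h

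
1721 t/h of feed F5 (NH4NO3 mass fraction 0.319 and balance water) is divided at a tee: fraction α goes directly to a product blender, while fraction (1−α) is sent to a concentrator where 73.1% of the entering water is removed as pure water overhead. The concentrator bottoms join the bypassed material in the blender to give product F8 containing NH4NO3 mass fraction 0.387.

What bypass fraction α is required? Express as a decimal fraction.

0.647

All 1721×0.319 = 549 t/h of NH4NO3 reaches F8, so F8 = 549/0.387 = 1418.6 t/h and vapour = 302.4 t/h.
The evaporator receives (1−α)·1721 of feed at 0.681 water and removes 0.731 of that water:
0.731×0.681×(1−α)×1721 = 302.4
(1−α) = 302.4/856.73 = 0.3530;  α = 0.6470.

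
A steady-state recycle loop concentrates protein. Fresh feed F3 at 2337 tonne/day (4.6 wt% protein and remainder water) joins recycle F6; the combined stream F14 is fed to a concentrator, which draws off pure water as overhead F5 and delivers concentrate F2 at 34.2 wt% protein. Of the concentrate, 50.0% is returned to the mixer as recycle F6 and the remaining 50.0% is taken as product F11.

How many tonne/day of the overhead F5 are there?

Overall protein balance (none leaves overhead): protein in fresh feed = protein in product, i.e. 2337×0.046 = (1−0.500)·F2·0.342.
F2 = 107.5/(0.342×0.500) = 628.67 tonne/day.
Recycle F6 = 0.500×628.67 = 314.33 tonne/day.
Combined feed F14 = 2337 + 314.33 = 2651.3 tonne/day.
Overhead F5 = F14 − F2 = 2651.3 − 628.67 = 2022.7 tonne/day.

2023 tonne/day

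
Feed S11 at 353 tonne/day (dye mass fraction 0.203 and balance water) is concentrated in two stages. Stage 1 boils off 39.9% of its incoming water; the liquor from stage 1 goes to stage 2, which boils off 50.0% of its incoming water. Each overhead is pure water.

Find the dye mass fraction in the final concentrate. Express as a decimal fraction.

water in feed = 353×0.797 = 281.34 tonne/day.
After stage 1: water left = (1−0.399)×281.34 = 169.09; stream total = 240.74 tonne/day.
After stage 2: water left = (1−0.500)×169.09 = 84.543; final concentrate = 156.2 tonne/day.
dye fraction = 71.659/156.2 = 0.459.

0.459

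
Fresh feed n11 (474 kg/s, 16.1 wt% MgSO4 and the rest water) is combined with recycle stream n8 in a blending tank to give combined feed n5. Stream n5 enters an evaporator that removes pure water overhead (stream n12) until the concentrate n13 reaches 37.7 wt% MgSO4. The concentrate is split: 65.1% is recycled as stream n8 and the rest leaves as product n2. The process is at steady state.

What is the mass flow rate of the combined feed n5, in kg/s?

Overall MgSO4 balance (none leaves overhead): MgSO4 in fresh feed = MgSO4 in product, i.e. 474×0.161 = (1−0.651)·n13·0.377.
n13 = 76.314/(0.377×0.349) = 580.01 kg/s.
Recycle n8 = 0.651×580.01 = 377.59 kg/s.
Combined feed n5 = 474 + 377.59 = 851.59 kg/s.

851.6 kg/s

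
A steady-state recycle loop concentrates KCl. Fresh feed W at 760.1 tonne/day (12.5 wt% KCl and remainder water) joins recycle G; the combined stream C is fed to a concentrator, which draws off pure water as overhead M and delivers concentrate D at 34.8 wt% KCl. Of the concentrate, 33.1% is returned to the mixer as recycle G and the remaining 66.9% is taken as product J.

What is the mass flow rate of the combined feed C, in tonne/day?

Overall KCl balance (none leaves overhead): KCl in fresh feed = KCl in product, i.e. 760.1×0.125 = (1−0.331)·D·0.348.
D = 95.013/(0.348×0.669) = 408.11 tonne/day.
Recycle G = 0.331×408.11 = 135.08 tonne/day.
Combined feed C = 760.1 + 135.08 = 895.18 tonne/day.

895.2 tonne/day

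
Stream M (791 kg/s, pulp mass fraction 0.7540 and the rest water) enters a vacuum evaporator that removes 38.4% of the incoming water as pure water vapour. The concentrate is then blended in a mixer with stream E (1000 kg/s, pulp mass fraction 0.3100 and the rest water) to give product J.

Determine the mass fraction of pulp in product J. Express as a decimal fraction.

Vapour removed = 0.384×0.246×791 = 74.721 kg/s; concentrate = 716.28 kg/s.
pulp reaching the mixer = 596.41 (from concentrate) + 1000×0.310 = 906.41 kg/s.
Product flow = 716.28 + 1000 = 1716.3 kg/s; pulp fraction = 0.5281.

0.5281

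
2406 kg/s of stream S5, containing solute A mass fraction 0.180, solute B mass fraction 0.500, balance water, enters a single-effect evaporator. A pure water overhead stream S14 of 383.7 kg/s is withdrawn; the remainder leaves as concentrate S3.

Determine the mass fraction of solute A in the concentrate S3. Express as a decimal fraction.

0.214

solute A is not removed: 2406×0.180 = 433.08 kg/s of solute A enters S3.
Concentrate = 2406 − 383.7 = 2022.3 kg/s.
Mass fraction = 433.08/2022.3 = 0.214.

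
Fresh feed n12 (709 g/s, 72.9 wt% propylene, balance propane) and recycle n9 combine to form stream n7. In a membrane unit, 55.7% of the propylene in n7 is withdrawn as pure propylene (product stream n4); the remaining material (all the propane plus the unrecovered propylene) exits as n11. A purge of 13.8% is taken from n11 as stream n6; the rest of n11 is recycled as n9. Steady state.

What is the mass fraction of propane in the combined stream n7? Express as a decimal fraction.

propane enters only via n12 and leaves only via the purge: 709×0.271 = 0.138×(propane in n11), and the membrane unit passes all propane, so propane in n7 = propane in n11 = 1392.3 g/s.
propylene in n7: m_A = 709×0.729 + (1−0.138)·(1−0.557)·m_A, so m_A = 516.86/0.6181 = 836.16 g/s.
n7 = 836.16 + 1392.3 = 2228.5 g/s.
propane fraction in n7 = 1392.3/2228.5 = 0.625.

0.625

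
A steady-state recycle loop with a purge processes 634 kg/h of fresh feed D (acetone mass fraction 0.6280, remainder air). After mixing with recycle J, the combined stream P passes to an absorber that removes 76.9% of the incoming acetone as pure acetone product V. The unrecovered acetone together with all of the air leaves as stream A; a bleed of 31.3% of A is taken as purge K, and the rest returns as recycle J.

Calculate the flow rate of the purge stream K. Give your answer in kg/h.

270.1 kg/h

air enters only via D and leaves only via the purge: 634×0.372 = 0.313×(air in A), and the absorber passes all air, so air in P = air in A = 753.51 kg/h.
acetone in P: m_A = 634×0.628 + (1−0.313)·(1−0.769)·m_A, so m_A = 398.15/0.8413 = 473.26 kg/h.
A = (1−0.769)×473.26 + 753.51 = 862.83 kg/h.
Purge K = 0.313×862.83 = 270.07 kg/h.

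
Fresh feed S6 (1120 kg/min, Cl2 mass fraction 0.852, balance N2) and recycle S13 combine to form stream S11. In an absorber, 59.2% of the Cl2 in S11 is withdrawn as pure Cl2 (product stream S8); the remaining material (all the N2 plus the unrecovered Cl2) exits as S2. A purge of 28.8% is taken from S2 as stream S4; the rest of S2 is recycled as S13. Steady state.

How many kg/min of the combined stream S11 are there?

1920 kg/min

N2 enters only via S6 and leaves only via the purge: 1120×0.148 = 0.288×(N2 in S2), and the absorber passes all N2, so N2 in S11 = N2 in S2 = 575.56 kg/min.
Cl2 in S11: m_A = 1120×0.852 + (1−0.288)·(1−0.592)·m_A, so m_A = 954.24/0.7095 = 1344.9 kg/min.
S11 = 1344.9 + 575.56 = 1920.5 kg/min.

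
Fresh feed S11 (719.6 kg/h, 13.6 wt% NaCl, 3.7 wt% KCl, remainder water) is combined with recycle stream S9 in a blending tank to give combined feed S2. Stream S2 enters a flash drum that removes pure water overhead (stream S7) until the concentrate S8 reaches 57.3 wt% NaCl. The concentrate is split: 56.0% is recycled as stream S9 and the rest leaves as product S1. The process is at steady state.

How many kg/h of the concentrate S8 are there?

Overall NaCl balance (none leaves overhead): NaCl in fresh feed = NaCl in product, i.e. 719.6×0.136 = (1−0.560)·S8·0.573.
S8 = 97.866/(0.573×0.440) = 388.17 kg/h.

388.2 kg/h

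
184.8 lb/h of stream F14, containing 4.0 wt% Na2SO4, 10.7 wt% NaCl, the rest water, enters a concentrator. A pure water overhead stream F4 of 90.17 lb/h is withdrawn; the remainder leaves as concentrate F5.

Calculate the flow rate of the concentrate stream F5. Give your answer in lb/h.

Concentrate = 184.8 − 90.17 = 94.63 lb/h.

94.63 lb/h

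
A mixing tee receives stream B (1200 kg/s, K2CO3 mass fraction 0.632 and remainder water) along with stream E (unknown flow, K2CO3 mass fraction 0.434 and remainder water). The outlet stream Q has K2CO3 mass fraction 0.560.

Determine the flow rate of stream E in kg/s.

685.7 kg/s

Let E be the unknown flow. Total out = 1200 + E.
K2CO3 balance: 758.4 + 0.434·E = 0.560·(1200 + E)
(0.434 − 0.560)·E = 0.560×1200 − 758.4 = -86.4
E = -86.4 / -0.126 = 685.71 kg/s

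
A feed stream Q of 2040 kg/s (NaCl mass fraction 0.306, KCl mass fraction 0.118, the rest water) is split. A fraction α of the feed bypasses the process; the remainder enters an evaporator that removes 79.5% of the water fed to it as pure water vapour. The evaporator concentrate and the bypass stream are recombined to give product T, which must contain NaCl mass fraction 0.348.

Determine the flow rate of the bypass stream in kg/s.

All 2040×0.306 = 624.24 kg/s of NaCl reaches T, so T = 624.24/0.348 = 1793.8 kg/s and vapour = 246.21 kg/s.
The evaporator receives (1−α)·2040 of feed at 0.576 water and removes 0.795 of that water:
0.795×0.576×(1−α)×2040 = 246.21
(1−α) = 246.21/934.16 = 0.2636;  α = 0.7364.
Bypass flow = 0.7364×2040 = 1502.3 kg/s.

1502 kg/s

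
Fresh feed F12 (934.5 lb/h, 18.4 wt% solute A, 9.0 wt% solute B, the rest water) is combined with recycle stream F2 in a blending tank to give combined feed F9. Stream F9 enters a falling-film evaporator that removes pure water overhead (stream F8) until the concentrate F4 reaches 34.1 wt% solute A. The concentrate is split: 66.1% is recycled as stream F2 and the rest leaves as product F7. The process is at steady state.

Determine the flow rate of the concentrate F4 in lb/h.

Overall solute A balance (none leaves overhead): solute A in fresh feed = solute A in product, i.e. 934.5×0.184 = (1−0.661)·F4·0.341.
F4 = 171.95/(0.341×0.339) = 1487.5 lb/h.

1487 lb/h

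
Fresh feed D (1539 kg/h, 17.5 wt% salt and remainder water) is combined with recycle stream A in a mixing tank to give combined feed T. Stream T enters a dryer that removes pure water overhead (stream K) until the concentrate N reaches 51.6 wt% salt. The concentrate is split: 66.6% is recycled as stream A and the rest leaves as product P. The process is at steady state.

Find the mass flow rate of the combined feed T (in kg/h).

2580 kg/h

Overall salt balance (none leaves overhead): salt in fresh feed = salt in product, i.e. 1539×0.175 = (1−0.666)·N·0.516.
N = 269.32/(0.516×0.334) = 1562.7 kg/h.
Recycle A = 0.666×1562.7 = 1040.8 kg/h.
Combined feed T = 1539 + 1040.8 = 2579.8 kg/h.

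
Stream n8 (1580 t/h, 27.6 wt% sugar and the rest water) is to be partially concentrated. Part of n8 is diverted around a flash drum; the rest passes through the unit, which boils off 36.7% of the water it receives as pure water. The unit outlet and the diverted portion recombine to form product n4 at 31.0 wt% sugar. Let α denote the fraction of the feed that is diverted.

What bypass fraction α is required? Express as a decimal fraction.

0.587

All 1580×0.276 = 436.08 t/h of sugar reaches n4, so n4 = 436.08/0.310 = 1406.7 t/h and vapour = 173.29 t/h.
The evaporator receives (1−α)·1580 of feed at 0.724 water and removes 0.367 of that water:
0.367×0.724×(1−α)×1580 = 173.29
(1−α) = 173.29/419.82 = 0.4128;  α = 0.5872.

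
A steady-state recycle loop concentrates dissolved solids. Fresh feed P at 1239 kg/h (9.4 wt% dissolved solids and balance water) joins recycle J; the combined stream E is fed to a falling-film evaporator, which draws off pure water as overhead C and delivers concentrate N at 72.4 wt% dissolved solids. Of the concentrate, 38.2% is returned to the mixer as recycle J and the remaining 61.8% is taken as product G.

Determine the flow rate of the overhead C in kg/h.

1078 kg/h

Overall dissolved solids balance (none leaves overhead): dissolved solids in fresh feed = dissolved solids in product, i.e. 1239×0.094 = (1−0.382)·N·0.724.
N = 116.47/(0.724×0.618) = 260.3 kg/h.
Recycle J = 0.382×260.3 = 99.434 kg/h.
Combined feed E = 1239 + 99.434 = 1338.4 kg/h.
Overhead C = E − N = 1338.4 − 260.3 = 1078.1 kg/h.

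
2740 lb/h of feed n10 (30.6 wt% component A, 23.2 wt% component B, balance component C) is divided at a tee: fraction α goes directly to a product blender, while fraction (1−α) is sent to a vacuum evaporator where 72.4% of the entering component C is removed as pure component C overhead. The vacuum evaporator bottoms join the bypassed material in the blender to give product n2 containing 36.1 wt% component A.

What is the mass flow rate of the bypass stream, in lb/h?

All 2740×0.306 = 838.44 lb/h of component A reaches n2, so n2 = 838.44/0.361 = 2322.5 lb/h and vapour = 417.45 lb/h.
The evaporator receives (1−α)·2740 of feed at 0.462 component C and removes 0.724 of that component C:
0.724×0.462×(1−α)×2740 = 417.45
(1−α) = 417.45/916.5 = 0.4555;  α = 0.5445.
Bypass flow = 0.5445×2740 = 1492 lb/h.

1492 lb/h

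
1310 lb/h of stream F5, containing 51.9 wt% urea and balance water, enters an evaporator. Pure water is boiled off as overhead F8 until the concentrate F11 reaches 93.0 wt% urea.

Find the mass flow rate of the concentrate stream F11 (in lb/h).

urea is conserved: 1310×0.519 = 679.89 lb/h all reports to the concentrate.
Concentrate = 679.89/(target fraction) = 731.06 lb/h.

731.1 lb/h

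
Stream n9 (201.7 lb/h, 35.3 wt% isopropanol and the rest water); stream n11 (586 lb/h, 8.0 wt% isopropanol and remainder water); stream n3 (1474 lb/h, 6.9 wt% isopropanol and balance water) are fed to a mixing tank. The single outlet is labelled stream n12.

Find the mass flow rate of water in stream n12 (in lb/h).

2042 lb/h

water out = water in = 201.7×0.647 + 586×0.920 + 1474×0.931 = 2041.9 lb/h.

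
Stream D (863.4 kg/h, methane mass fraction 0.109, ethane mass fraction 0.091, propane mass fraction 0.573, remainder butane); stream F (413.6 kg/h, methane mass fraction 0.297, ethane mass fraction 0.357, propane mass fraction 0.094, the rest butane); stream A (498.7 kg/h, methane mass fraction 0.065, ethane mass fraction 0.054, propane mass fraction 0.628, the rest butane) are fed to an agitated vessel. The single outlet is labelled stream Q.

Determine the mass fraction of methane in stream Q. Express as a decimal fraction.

Total flow out = 863.4 + 413.6 + 498.7 = 1775.7 kg/h.
methane in = 863.4×0.109 + 413.6×0.297 + 498.7×0.065 = 249.37 kg/h.
methane mass fraction in Q = 249.37/1775.7 = 0.140.

0.140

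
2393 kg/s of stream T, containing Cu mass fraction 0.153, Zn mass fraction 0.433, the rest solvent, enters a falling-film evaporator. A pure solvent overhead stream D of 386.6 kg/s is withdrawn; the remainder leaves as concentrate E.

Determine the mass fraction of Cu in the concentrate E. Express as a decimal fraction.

Cu is not removed: 2393×0.153 = 366.13 kg/s of Cu enters E.
Concentrate = 2393 − 386.6 = 2006.4 kg/s.
Mass fraction = 366.13/2006.4 = 0.182.

0.182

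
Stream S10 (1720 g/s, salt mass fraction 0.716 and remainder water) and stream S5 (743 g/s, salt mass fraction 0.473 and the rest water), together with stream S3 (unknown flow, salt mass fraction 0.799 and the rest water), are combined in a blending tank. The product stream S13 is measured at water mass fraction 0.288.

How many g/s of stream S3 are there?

1962 g/s

Let S3 be the unknown flow. Total out = 2463 + S3.
water balance: 880.04 + 0.201·S3 = 0.288·(2463 + S3)
(0.201 − 0.288)·S3 = 0.288×2463 − 880.04 = -170.7
S3 = -170.7 / -0.087 = 1962 g/s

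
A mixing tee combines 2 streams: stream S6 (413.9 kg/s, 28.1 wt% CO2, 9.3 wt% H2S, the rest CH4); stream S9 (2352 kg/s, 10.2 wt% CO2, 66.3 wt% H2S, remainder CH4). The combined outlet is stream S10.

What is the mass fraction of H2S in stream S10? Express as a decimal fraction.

0.578

Total flow out = 413.9 + 2352 = 2765.9 kg/s.
H2S in = 413.9×0.093 + 2352×0.663 = 1597.9 kg/s.
H2S mass fraction in S10 = 1597.9/2765.9 = 0.578.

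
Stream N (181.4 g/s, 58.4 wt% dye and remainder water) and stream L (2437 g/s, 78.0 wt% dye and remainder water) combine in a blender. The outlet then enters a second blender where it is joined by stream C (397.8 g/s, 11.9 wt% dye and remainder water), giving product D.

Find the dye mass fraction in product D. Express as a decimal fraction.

Overall, product flow = 3016.2 g/s.
dye in = 181.4×0.584 + 2437×0.780 + 397.8×0.119 = 2054.1 g/s.
dye fraction in D = 0.681.

0.681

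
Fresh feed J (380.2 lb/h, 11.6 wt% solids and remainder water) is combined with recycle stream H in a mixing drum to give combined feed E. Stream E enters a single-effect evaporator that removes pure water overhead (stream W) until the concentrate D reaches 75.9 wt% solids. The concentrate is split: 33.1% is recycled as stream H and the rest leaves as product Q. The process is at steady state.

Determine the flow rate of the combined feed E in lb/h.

Overall solids balance (none leaves overhead): solids in fresh feed = solids in product, i.e. 380.2×0.116 = (1−0.331)·D·0.759.
D = 44.103/(0.759×0.669) = 86.856 lb/h.
Recycle H = 0.331×86.856 = 28.749 lb/h.
Combined feed E = 380.2 + 28.749 = 408.95 lb/h.

408.9 lb/h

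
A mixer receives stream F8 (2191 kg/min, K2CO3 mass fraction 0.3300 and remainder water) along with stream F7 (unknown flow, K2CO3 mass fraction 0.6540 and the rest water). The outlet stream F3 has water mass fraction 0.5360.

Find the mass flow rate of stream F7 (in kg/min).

1545 kg/min

Let F7 be the unknown flow. Total out = 2191 + F7.
water balance: 1468 + 0.346·F7 = 0.536·(2191 + F7)
(0.346 − 0.536)·F7 = 0.536×2191 − 1468 = -293.59
F7 = -293.59 / -0.190 = 1545.2 kg/min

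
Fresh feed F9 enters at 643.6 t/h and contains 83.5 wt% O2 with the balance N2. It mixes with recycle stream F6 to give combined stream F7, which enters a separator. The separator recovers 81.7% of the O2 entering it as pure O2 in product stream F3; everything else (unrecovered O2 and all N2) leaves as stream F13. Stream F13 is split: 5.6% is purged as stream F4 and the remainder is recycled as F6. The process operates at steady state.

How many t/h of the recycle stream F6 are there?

N2 enters only via F9 and leaves only via the purge: 643.6×0.165 = 0.056×(N2 in F13), and the separator passes all N2, so N2 in F7 = N2 in F13 = 1896.3 t/h.
O2 in F7: m_A = 643.6×0.835 + (1−0.056)·(1−0.817)·m_A, so m_A = 537.41/0.8272 = 649.63 t/h.
F13 = (1−0.817)×649.63 + 1896.3 = 2015.2 t/h.
Recycle F6 = (1−0.056)×2015.2 = 1902.4 t/h.

1902 t/h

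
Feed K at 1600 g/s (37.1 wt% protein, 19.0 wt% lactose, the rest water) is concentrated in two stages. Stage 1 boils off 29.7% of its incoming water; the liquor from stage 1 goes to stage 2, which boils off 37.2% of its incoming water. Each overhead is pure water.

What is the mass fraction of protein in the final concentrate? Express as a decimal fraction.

water in feed = 1600×0.439 = 702.4 g/s.
After stage 1: water left = (1−0.297)×702.4 = 493.79; stream total = 1391.4 g/s.
After stage 2: water left = (1−0.372)×493.79 = 310.1; final concentrate = 1207.7 g/s.
protein fraction = 593.6/1207.7 = 0.4915.

0.4915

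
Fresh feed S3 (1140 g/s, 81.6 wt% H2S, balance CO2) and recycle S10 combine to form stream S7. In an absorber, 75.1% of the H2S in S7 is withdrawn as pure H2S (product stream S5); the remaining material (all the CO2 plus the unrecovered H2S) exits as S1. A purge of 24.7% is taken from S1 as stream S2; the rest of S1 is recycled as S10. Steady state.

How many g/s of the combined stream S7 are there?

CO2 enters only via S3 and leaves only via the purge: 1140×0.184 = 0.247×(CO2 in S1), and the absorber passes all CO2, so CO2 in S7 = CO2 in S1 = 849.23 g/s.
H2S in S7: m_A = 1140×0.816 + (1−0.247)·(1−0.751)·m_A, so m_A = 930.24/0.8125 = 1144.9 g/s.
S7 = 1144.9 + 849.23 = 1994.1 g/s.

1994 g/s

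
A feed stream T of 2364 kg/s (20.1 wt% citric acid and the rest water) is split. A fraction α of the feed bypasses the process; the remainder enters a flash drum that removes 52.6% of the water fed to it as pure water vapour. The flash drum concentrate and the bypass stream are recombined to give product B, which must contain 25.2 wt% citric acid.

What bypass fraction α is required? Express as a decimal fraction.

0.518

All 2364×0.201 = 475.16 kg/s of citric acid reaches B, so B = 475.16/0.252 = 1885.6 kg/s and vapour = 478.43 kg/s.
The evaporator receives (1−α)·2364 of feed at 0.799 water and removes 0.526 of that water:
0.526×0.799×(1−α)×2364 = 478.43
(1−α) = 478.43/993.53 = 0.4815;  α = 0.5185.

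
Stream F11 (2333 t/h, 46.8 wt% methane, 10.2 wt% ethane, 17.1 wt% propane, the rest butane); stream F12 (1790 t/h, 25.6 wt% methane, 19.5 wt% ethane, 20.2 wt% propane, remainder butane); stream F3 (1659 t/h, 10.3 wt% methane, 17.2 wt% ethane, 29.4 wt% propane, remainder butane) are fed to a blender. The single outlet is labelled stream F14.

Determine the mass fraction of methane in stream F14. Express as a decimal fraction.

Total flow out = 2333 + 1790 + 1659 = 5782 t/h.
methane in = 2333×0.468 + 1790×0.256 + 1659×0.103 = 1721 t/h.
methane mass fraction in F14 = 1721/5782 = 0.2976.

0.2976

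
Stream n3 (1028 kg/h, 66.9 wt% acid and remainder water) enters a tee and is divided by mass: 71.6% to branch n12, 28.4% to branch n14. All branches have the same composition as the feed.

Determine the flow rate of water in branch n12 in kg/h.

Branch n12 total = 0.716×1028 = 736.05 kg/h.
water in n12 = 0.331×736.05 = 243.63 kg/h.

243.6 kg/h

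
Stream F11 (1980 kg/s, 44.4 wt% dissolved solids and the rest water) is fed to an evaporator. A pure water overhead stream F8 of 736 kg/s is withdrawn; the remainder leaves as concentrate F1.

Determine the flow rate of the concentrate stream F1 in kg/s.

1244 kg/s

Concentrate = 1980 − 736 = 1244 kg/s.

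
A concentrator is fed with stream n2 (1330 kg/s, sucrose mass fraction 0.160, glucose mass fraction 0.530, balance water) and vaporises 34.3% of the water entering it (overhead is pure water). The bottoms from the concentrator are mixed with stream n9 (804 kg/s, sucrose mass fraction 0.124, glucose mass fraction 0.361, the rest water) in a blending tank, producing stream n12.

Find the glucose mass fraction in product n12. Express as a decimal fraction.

Vapour removed = 0.343×0.310×1330 = 141.42 kg/s; concentrate = 1188.6 kg/s.
glucose reaching the mixer = 704.9 (from concentrate) + 804×0.361 = 995.14 kg/s.
Product flow = 1188.6 + 804 = 1992.6 kg/s; glucose fraction = 0.499.

0.499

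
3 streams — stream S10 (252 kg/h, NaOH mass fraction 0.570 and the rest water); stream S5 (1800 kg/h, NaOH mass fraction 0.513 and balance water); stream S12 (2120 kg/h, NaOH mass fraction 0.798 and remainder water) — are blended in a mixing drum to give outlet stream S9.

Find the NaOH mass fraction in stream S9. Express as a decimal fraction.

Total flow out = 252 + 1800 + 2120 = 4172 kg/h.
NaOH in = 252×0.570 + 1800×0.513 + 2120×0.798 = 2758.8 kg/h.
NaOH mass fraction in S9 = 2758.8/4172 = 0.661.

0.661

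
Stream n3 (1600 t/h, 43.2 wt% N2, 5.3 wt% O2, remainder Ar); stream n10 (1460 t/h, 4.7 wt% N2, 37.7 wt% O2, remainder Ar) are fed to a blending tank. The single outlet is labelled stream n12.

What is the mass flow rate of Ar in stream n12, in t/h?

1665 t/h

Ar out = Ar in = 1600×0.515 + 1460×0.576 = 1665 t/h.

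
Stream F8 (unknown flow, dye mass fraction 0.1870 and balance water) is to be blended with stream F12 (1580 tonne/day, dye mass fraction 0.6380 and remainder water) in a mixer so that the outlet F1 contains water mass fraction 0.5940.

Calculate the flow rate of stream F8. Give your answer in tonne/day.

1674 tonne/day

Let F8 be the unknown flow. Total out = 1580 + F8.
water balance: 571.96 + 0.813·F8 = 0.594·(1580 + F8)
(0.813 − 0.594)·F8 = 0.594×1580 − 571.96 = 366.56
F8 = 366.56 / 0.219 = 1673.8 tonne/day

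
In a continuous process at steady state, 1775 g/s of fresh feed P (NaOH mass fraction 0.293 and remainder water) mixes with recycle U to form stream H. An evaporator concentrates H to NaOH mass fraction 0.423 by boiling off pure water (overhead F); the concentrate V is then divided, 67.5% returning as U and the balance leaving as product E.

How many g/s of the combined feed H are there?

Overall NaOH balance (none leaves overhead): NaOH in fresh feed = NaOH in product, i.e. 1775×0.293 = (1−0.675)·V·0.423.
V = 520.07/(0.423×0.325) = 3783.1 g/s.
Recycle U = 0.675×3783.1 = 2553.6 g/s.
Combined feed H = 1775 + 2553.6 = 4328.6 g/s.

4329 g/s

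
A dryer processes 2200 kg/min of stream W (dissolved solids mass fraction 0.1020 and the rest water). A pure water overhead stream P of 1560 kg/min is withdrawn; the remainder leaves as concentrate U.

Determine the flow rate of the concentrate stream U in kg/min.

Concentrate = 2200 − 1560 = 640 kg/min.

640 kg/min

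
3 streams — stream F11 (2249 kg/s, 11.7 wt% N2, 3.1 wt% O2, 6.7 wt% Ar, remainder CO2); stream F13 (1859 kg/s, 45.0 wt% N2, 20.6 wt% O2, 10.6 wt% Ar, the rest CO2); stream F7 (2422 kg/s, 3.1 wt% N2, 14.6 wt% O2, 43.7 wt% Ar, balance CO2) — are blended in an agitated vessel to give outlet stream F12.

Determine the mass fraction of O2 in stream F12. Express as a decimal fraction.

Total flow out = 2249 + 1859 + 2422 = 6530 kg/s.
O2 in = 2249×0.031 + 1859×0.206 + 2422×0.146 = 806.28 kg/s.
O2 mass fraction in F12 = 806.28/6530 = 0.123.

0.123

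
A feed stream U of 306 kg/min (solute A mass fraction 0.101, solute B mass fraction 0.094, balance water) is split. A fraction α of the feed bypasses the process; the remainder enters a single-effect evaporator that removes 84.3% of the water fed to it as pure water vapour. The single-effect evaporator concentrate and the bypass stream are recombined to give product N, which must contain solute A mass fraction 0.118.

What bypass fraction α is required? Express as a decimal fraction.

0.788

All 306×0.101 = 30.906 kg/min of solute A reaches N, so N = 30.906/0.118 = 261.92 kg/min and vapour = 44.085 kg/min.
The evaporator receives (1−α)·306 of feed at 0.805 water and removes 0.843 of that water:
0.843×0.805×(1−α)×306 = 44.085
(1−α) = 44.085/207.66 = 0.2123;  α = 0.7877.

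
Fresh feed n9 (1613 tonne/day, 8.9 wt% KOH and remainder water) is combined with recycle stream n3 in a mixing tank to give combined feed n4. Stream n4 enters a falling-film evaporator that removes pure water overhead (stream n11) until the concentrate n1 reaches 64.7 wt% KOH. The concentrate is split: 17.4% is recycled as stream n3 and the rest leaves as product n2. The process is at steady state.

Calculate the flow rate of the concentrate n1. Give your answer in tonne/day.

Overall KOH balance (none leaves overhead): KOH in fresh feed = KOH in product, i.e. 1613×0.089 = (1−0.174)·n1·0.647.
n1 = 143.56/(0.647×0.826) = 268.62 tonne/day.

268.6 tonne/day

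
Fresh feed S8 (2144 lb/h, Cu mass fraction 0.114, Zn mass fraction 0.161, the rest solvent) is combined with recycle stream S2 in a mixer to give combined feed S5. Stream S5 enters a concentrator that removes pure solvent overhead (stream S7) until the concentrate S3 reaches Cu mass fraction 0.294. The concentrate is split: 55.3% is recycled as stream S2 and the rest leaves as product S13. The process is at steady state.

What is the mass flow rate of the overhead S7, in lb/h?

1313 lb/h

Overall Cu balance (none leaves overhead): Cu in fresh feed = Cu in product, i.e. 2144×0.114 = (1−0.553)·S3·0.294.
S3 = 244.42/(0.294×0.447) = 1859.8 lb/h.
Recycle S2 = 0.553×1859.8 = 1028.5 lb/h.
Combined feed S5 = 2144 + 1028.5 = 3172.5 lb/h.
Overhead S7 = S5 − S3 = 3172.5 − 1859.8 = 1312.7 lb/h.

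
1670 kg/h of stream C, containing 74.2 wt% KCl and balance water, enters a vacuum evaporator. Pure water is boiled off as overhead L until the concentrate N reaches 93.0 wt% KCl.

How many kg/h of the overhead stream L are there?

KCl is conserved: 1670×0.742 = 1239.1 kg/h all reports to the concentrate.
Concentrate = 1239.1/(target fraction) = 1332.4 kg/h.
Overhead = 1670 − 1332.4 = 337.59 kg/h.

337.6 kg/h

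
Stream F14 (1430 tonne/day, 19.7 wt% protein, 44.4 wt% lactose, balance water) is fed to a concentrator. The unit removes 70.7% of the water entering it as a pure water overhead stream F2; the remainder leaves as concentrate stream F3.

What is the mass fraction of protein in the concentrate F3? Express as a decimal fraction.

0.264

protein is not removed: 1430×0.197 = 281.71 tonne/day of protein enters F3.
water entering = 1430×0.359 = 513.37 tonne/day; overhead removed = 0.707×513.37 = 362.95 tonne/day.
Concentrate = 1430 − 362.95 = 1067 tonne/day.
Mass fraction = 281.71/1067 = 0.264.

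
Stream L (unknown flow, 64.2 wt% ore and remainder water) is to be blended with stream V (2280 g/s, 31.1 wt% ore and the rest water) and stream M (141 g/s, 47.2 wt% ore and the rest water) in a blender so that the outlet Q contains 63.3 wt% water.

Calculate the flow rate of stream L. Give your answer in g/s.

410.5 g/s

Let L be the unknown flow. Total out = 2421 + L.
water balance: 1645.4 + 0.358·L = 0.633·(2421 + L)
(0.358 − 0.633)·L = 0.633×2421 − 1645.4 = -112.88
L = -112.88 / -0.275 = 410.45 g/s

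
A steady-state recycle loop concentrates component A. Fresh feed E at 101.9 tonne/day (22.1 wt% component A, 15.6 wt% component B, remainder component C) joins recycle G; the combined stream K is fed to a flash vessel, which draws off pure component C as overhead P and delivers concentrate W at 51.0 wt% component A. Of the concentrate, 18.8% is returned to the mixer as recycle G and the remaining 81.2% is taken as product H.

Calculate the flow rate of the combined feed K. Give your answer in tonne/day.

112.1 tonne/day

Overall component A balance (none leaves overhead): component A in fresh feed = component A in product, i.e. 101.9×0.221 = (1−0.188)·W·0.510.
W = 22.52/(0.510×0.812) = 54.38 tonne/day.
Recycle G = 0.188×54.38 = 10.223 tonne/day.
Combined feed K = 101.9 + 10.223 = 112.12 tonne/day.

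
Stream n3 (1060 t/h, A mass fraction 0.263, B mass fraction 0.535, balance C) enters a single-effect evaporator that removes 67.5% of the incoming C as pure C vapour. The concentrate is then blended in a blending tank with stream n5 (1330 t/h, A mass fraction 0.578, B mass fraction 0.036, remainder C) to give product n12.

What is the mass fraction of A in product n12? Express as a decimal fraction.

0.467

Vapour removed = 0.675×0.202×1060 = 144.53 t/h; concentrate = 915.47 t/h.
A reaching the mixer = 278.78 (from concentrate) + 1330×0.578 = 1047.5 t/h.
Product flow = 915.47 + 1330 = 2245.5 t/h; A fraction = 0.467.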